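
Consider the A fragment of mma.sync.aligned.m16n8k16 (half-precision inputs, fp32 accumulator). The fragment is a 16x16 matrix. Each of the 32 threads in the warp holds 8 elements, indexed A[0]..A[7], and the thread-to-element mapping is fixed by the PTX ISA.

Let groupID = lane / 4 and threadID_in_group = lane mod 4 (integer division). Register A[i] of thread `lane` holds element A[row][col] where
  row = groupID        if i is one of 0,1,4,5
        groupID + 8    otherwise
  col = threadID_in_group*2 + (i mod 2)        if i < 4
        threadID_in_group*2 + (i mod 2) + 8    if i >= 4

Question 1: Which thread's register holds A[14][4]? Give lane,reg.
r:14=>grp=6,rB=1  c:4=>cB=0,tig=2,lo=0
L=6*4+2=26  i=0*4+1*2+0=2

26,2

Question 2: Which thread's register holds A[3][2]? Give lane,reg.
r: 3->gid=3,r8=0  c: 2->c8=0,tid=1,i&1=0
L=3*4+1=13  i=0*4+0*2+0=0

13,0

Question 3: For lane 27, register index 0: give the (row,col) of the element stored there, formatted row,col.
lane 27->27/4=6, 27 mod 4=3
i=0  r:6+0->6  c:2·3+0+0->6

6,6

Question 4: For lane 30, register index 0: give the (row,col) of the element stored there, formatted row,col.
7,4

lane 30=>30/4=7, 30 mod 4=2
i=0  r:7+0=>7  c:2·2+0+0=>4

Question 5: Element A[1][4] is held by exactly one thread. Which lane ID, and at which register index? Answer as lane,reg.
6,0

r:1=>grp=1,rB=0  c:4=>cB=0,tig=2,lo=0
L=1*4+2=6  i=0*4+0*2+0=0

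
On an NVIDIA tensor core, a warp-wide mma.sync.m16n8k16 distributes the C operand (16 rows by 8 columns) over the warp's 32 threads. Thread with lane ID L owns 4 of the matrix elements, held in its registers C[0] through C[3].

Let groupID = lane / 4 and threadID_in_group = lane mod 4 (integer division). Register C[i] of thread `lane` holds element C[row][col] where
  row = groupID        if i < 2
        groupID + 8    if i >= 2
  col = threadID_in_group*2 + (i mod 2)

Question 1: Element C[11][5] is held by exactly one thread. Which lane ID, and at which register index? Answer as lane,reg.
r=11->g=3,rb=1  c=5->t=2,b0=1
L=3*4+2=14  i=1*2+1=3

14,3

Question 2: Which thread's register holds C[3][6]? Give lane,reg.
15,0

r: 3->gid=3,r8=0  c: 6->tid=3,i&1=0
L=3*4+3=15  i=0*2+0=0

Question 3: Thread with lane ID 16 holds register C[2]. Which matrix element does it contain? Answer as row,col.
16: gr=4,th=0
[2] (4+8,0*2+0) = (12,0)

12,0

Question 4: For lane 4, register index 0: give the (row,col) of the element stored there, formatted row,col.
1,0

lane 4: gr=1 (4/4), th=0 (4%4)
i=0: r=1+0=1, c=0*2+0=0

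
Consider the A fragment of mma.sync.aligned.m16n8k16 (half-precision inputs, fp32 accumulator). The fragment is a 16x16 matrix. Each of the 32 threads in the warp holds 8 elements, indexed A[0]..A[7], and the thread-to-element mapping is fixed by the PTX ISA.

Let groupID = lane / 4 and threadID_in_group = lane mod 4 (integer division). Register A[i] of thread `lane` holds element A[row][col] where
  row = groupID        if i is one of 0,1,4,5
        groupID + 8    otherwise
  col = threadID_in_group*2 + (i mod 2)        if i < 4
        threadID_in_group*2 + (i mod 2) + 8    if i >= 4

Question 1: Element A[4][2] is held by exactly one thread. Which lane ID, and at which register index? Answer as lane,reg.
r=4->g=4,rb=0  c=2->cb=0,t=1,b0=0
L=4*4+1=17  i=0*4+0*2+0=0

17,0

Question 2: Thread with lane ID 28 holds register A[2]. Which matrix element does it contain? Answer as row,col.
lane 28→28/4=7, 28 mod 4=0
i=2  r:7+8→15  c:2·0+0+0→0

15,0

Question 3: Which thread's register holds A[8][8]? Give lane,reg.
0,6

r: 8->gid=0,r8=1  c: 8->c8=1,tid=0,i&1=0
L=0*4+0=0  i=1*4+1*2+0=6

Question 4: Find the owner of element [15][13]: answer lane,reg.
r:15=>grp=7,rB=1  c:13=>cB=1,tig=2,lo=1
L=7*4+2=30  i=1*4+1*2+1=7

30,7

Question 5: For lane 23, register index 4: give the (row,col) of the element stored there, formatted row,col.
23: gr=5,th=3
[4] (5+0,3*2+0+8) = (5,14)

5,14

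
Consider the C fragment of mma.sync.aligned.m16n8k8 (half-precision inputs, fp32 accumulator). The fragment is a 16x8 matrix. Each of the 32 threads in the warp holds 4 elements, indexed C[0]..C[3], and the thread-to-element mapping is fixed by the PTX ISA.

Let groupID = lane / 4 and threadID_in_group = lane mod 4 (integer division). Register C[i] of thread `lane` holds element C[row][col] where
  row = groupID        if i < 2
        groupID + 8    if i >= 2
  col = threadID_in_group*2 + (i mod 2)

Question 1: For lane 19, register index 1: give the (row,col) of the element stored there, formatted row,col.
4,7

L=19->gid=19>>2=4, tid=19&3=3
[1]->row 4+0=4  col 3·2+1=7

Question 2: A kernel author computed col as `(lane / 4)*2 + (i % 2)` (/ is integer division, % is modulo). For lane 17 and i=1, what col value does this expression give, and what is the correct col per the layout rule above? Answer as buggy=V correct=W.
`(lane / 4)*2 + (i % 2)`[17,1]=>9
17: grp=4,tig=1
[1] (4+0,1*2+1) = (4,3)
col: 9 vs 3

buggy=9 correct=3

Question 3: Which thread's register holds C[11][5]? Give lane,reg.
r=11⇒gr=3,Rb=1  c=5⇒th=2,odd=1
L=3*4+2=14  i=1*2+1=3

14,3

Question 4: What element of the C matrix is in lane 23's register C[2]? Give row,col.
lane 23->23/4=5, 23 mod 4=3
i=2  r:5+8->13  c:2·3+0->6

13,6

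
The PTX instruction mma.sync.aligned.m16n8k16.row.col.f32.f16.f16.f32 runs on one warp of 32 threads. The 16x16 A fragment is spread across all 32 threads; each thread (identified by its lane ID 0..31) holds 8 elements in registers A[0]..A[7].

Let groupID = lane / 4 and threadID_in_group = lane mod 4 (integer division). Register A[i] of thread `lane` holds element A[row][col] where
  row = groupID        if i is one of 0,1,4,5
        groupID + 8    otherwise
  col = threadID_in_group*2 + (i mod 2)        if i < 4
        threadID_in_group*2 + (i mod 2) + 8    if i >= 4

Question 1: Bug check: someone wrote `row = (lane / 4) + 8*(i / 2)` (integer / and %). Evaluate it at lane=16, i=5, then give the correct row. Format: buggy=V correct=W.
buggy=20 correct=4

`(lane / 4) + 8*(i / 2)`[16,5]->20
16: gid=4,tid=0
[5] (4+0,0*2+1+8) = (4,9)
row: 20 vs 4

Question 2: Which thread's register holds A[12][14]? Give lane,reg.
19,6

r:12=>grp=4,rB=1  c:14=>cB=1,tig=3,lo=0
L=4*4+3=19  i=1*4+1*2+0=6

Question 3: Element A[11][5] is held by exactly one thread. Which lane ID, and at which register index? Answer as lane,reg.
14,3

r=11⇒gr=3,Rb=1  c=5⇒Cb=0,th=2,odd=1
L=3*4+2=14  i=0*4+1*2+1=3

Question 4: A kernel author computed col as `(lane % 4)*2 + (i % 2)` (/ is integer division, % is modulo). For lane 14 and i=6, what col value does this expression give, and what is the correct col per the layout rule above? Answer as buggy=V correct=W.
buggy=4 correct=12

`(lane % 4)*2 + (i % 2)`[14,6]→4
14: G=3,T=2
[6] (3+8,2*2+0+8) = (11,12)
col: 4 vs 12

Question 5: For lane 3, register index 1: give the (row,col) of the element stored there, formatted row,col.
3: gid=0,tid=3
[1] (0+0,3*2+1+0) = (0,7)

0,7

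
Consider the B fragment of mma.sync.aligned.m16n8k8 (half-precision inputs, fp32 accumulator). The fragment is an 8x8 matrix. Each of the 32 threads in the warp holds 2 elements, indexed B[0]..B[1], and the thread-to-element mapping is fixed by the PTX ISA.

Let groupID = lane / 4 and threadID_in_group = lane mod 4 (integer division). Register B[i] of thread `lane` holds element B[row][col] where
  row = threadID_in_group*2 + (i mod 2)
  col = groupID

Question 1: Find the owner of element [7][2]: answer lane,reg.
c: 2->gid=2  r: 7->tid=3,i&1=1
L=2*4+3=11  i=1=1

11,1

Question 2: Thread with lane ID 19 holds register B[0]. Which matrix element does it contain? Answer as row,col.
6,4

L=19=>grp=19>>2=4, tig=19&3=3
[0]=>row 3·2+0=6  col grp=4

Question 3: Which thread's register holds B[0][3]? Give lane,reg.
c=3→G=3  r=0→T=0,p=0
L=3*4+0=12  i=0=0

12,0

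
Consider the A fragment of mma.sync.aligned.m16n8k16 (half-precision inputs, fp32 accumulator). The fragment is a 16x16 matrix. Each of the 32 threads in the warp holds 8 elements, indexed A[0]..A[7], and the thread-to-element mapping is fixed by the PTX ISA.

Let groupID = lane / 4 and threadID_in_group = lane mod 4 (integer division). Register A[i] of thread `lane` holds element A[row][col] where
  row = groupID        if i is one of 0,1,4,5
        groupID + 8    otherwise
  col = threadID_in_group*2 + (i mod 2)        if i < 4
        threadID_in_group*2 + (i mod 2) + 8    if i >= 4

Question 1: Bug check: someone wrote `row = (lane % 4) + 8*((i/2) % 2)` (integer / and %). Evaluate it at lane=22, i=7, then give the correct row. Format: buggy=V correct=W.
`(lane % 4) + 8*((i/2) % 2)`[22,7]->10
lane 22->22/4=5, 22 mod 4=2
i=7  r:5+8->13  c:2·2+1+8->13
row: 10 vs 13

buggy=10 correct=13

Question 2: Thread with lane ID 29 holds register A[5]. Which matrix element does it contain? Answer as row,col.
7,11

lane 29⇒29/4=7, 29 mod 4=1
i=5  r:7+0⇒7  c:2·1+1+8⇒11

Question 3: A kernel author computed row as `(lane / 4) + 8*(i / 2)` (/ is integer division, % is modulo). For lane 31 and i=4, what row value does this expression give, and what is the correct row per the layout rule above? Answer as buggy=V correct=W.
buggy=23 correct=7

`(lane / 4) + 8*(i / 2)`[31,4]→23
31: G=7,T=3
[4] (7+0,3*2+0+8) = (7,14)
row: 23 vs 7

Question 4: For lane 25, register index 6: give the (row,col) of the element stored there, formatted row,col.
25: G=6,T=1
[6] (6+8,1*2+0+8) = (14,10)

14,10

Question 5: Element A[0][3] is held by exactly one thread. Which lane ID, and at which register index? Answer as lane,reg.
r:0=>grp=0,rB=0  c:3=>cB=0,tig=1,lo=1
L=0*4+1=1  i=0*4+0*2+1=1

1,1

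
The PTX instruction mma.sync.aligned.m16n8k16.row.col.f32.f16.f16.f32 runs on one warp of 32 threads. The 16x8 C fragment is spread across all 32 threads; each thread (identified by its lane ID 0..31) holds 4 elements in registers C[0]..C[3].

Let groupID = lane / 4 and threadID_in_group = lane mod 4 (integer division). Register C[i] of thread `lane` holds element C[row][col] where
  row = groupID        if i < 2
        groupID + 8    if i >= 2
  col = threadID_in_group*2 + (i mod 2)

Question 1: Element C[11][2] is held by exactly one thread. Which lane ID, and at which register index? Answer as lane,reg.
13,2

r: 11->gid=3,r8=1  c: 2->tid=1,i&1=0
L=3*4+1=13  i=1*2+0=2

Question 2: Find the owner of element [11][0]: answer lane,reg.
12,2

r=11→G=3,rhi=1  c=0→T=0,p=0
L=3*4+0=12  i=1*2+0=2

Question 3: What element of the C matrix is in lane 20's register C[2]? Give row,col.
13,0

L=20->gid=20>>2=5, tid=20&3=0
[2]->row 5+8=13  col 0·2+0=0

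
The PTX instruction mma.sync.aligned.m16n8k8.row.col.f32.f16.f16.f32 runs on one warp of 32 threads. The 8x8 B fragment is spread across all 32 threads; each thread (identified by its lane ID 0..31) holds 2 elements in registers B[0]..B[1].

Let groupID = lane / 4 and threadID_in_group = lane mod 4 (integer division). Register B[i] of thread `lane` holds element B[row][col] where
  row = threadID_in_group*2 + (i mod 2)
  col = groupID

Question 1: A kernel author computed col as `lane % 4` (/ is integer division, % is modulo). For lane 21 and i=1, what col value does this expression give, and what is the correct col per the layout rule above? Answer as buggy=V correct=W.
buggy=1 correct=5

`lane % 4`[21,1]=>1
L=21=>grp=21>>2=5, tig=21&3=1
[1]=>row 1·2+1=3  col grp=5
col: 1 vs 5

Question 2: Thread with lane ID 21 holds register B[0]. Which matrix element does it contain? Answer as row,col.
2,5

21: grp=5,tig=1
[0] (1*2+0,5) = (2,5)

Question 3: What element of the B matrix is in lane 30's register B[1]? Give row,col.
5,7

L=30→G=30>>2=7, T=30&3=2
[1]→row 2·2+1=5  col G=7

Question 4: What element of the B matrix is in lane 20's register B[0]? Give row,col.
0,5

lane 20: G=5 (20/4), T=0 (20%4)
i=0: r=0*2+0=0, c=G=5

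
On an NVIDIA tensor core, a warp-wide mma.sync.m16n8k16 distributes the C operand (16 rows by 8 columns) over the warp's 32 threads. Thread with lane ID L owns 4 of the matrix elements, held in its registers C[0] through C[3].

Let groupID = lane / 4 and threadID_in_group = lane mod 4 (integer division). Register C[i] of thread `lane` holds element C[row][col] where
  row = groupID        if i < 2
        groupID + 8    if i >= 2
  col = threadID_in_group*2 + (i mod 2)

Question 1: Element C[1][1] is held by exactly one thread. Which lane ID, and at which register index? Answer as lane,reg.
4,1

r:1=>grp=1,rB=0  c:1=>tig=0,lo=1
L=1*4+0=4  i=0*2+1=1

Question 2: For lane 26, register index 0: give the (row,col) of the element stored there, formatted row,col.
6,4

L=26->g=26>>2=6, t=26&3=2
[0]->row 6+0=6  col 2·2+0=4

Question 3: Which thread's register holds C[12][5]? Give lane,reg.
18,3

r: 12->gid=4,r8=1  c: 5->tid=2,i&1=1
L=4*4+2=18  i=1*2+1=3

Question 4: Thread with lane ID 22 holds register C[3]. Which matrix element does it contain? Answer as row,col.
13,5

L=22⇒gr=22>>2=5, th=22&3=2
[3]⇒row 5+8=13  col 2·2+1=5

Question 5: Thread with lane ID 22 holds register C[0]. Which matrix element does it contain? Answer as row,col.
5,4

L=22→G=22>>2=5, T=22&3=2
[0]→row 5+0=5  col 2·2+0=4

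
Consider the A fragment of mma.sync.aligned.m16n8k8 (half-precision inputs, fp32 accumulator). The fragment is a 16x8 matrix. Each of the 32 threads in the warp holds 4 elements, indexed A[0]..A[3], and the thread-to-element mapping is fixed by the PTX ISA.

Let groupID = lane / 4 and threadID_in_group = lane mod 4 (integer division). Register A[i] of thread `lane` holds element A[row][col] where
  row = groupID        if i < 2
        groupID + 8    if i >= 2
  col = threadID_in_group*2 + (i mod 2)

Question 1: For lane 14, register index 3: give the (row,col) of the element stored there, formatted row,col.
11,5

14: grp=3,tig=2
[3] (3+8,2*2+1) = (11,5)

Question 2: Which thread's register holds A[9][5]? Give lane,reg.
6,3

r:9=>grp=1,rB=1  c:5=>tig=2,lo=1
L=1*4+2=6  i=1*2+1=3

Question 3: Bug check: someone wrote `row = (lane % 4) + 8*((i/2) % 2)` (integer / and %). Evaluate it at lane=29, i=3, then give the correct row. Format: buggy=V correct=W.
buggy=9 correct=15

`(lane % 4) + 8*((i/2) % 2)`[29,3]→9
lane 29→29/4=7, 29 mod 4=1
i=3  r:7+8→15  c:2·1+1→3
row: 9 vs 15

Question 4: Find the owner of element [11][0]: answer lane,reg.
r:11=>grp=3,rB=1  c:0=>tig=0,lo=0
L=3*4+0=12  i=1*2+0=2

12,2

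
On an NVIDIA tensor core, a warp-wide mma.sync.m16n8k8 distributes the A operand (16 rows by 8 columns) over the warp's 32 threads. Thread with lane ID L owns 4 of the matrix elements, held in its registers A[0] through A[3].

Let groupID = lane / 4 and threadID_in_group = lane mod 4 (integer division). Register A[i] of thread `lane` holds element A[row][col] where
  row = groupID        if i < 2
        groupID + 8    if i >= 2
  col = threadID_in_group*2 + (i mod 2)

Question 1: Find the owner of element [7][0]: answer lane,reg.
28,0

r:7=>grp=7,rB=0  c:0=>tig=0,lo=0
L=7*4+0=28  i=0*2+0=0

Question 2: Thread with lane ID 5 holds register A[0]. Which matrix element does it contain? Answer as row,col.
lane 5: g=1 (5/4), t=1 (5%4)
i=0: r=1+0=1, c=1*2+0=2

1,2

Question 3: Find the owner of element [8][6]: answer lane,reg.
3,2

r=8⇒gr=0,Rb=1  c=6⇒th=3,odd=0
L=0*4+3=3  i=1*2+0=2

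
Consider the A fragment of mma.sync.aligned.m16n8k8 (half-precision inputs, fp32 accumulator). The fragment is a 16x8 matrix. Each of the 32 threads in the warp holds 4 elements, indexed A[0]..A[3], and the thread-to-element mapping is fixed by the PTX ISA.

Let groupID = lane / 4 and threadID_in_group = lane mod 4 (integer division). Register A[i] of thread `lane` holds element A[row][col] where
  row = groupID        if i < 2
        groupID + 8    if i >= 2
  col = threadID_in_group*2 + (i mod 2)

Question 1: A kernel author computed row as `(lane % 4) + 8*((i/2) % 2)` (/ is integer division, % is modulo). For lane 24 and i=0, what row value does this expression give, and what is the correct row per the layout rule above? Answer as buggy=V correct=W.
`(lane % 4) + 8*((i/2) % 2)`[24,0]->0
24: gid=6,tid=0
[0] (6+0,0*2+0) = (6,0)
row: 0 vs 6

buggy=0 correct=6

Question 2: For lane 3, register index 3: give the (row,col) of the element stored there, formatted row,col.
lane 3: g=0 (3/4), t=3 (3%4)
i=3: r=0+8=8, c=3*2+1=7

8,7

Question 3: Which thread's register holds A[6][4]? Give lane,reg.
26,0

r:6=>grp=6,rB=0  c:4=>tig=2,lo=0
L=6*4+2=26  i=0*2+0=0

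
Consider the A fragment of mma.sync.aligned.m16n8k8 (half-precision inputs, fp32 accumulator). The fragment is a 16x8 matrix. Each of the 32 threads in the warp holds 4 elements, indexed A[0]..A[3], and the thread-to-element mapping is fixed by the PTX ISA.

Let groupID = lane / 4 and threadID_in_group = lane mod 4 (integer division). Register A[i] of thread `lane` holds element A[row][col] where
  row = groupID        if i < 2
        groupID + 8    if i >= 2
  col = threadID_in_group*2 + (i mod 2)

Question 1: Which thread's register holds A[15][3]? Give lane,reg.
r:15=>grp=7,rB=1  c:3=>tig=1,lo=1
L=7*4+1=29  i=1*2+1=3

29,3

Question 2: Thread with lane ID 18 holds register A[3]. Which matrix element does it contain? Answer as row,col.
12,5

18: g=4,t=2
[3] (4+8,2*2+1) = (12,5)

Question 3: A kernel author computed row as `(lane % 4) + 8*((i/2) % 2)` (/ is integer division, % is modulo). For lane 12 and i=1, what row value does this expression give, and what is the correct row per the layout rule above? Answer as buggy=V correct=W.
buggy=0 correct=3

`(lane % 4) + 8*((i/2) % 2)`[12,1]→0
lane 12→12/4=3, 12 mod 4=0
i=1  r:3+0→3  c:2·0+1→1
row: 0 vs 3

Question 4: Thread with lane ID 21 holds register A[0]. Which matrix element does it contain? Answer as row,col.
5,2

21: gr=5,th=1
[0] (5+0,1*2+0) = (5,2)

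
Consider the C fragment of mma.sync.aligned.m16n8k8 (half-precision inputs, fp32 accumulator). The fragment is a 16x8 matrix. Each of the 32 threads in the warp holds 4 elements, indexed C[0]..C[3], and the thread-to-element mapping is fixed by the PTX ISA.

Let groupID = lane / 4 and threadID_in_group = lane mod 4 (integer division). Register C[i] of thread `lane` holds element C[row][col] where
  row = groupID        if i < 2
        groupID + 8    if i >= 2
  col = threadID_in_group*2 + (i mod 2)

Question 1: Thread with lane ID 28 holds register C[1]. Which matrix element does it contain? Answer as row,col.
lane 28⇒28/4=7, 28 mod 4=0
i=1  r:7+0⇒7  c:2·0+1⇒1

7,1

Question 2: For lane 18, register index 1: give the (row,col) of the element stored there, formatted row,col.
4,5

lane 18: grp=4 (18/4), tig=2 (18%4)
i=1: r=4+0=4, c=2*2+1=5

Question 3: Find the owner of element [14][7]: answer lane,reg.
27,3

r=14⇒gr=6,Rb=1  c=7⇒th=3,odd=1
L=6*4+3=27  i=1*2+1=3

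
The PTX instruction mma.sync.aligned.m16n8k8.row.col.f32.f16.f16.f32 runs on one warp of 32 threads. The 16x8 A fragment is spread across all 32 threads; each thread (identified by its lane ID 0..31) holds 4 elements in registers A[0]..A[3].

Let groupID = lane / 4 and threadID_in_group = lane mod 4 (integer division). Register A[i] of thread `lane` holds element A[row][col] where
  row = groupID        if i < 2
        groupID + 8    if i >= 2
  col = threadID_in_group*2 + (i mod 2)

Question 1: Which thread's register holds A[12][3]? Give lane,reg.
r: 12->gid=4,r8=1  c: 3->tid=1,i&1=1
L=4*4+1=17  i=1*2+1=3

17,3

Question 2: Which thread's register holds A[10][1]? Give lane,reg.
8,3

r=10⇒gr=2,Rb=1  c=1⇒th=0,odd=1
L=2*4+0=8  i=1*2+1=3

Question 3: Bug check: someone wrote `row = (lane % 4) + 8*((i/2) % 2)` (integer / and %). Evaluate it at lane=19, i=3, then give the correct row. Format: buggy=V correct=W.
buggy=11 correct=12

`(lane % 4) + 8*((i/2) % 2)`[19,3]→11
lane 19: G=4 (19/4), T=3 (19%4)
i=3: r=4+8=12, c=3*2+1=7
row: 11 vs 12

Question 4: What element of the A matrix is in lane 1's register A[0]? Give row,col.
1: grp=0,tig=1
[0] (0+0,1*2+0) = (0,2)

0,2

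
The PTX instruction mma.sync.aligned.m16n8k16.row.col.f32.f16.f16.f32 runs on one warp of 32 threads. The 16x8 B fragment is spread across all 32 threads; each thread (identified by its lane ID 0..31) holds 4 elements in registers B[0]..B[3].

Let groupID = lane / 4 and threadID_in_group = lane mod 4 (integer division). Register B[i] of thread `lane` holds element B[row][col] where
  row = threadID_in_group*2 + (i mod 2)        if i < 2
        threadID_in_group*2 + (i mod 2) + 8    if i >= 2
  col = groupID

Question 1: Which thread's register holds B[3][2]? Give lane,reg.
c=2→G=2  r=3→rhi=0,T=1,p=1
L=2*4+1=9  i=0*2+1=1

9,1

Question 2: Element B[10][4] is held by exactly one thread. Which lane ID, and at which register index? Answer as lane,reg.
c=4⇒gr=4  r=10⇒Rb=1,th=1,odd=0
L=4*4+1=17  i=1*2+0=2

17,2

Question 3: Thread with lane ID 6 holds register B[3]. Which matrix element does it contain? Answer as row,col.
13,1

lane 6->6/4=1, 6 mod 4=2
i=3  r:2·2+1+8->13  c:1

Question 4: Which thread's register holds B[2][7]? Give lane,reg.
c=7->g=7  r=2->rb=0,t=1,b0=0
L=7*4+1=29  i=0*2+0=0

29,0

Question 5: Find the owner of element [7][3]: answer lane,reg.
c=3⇒gr=3  r=7⇒Rb=0,th=3,odd=1
L=3*4+3=15  i=0*2+1=1

15,1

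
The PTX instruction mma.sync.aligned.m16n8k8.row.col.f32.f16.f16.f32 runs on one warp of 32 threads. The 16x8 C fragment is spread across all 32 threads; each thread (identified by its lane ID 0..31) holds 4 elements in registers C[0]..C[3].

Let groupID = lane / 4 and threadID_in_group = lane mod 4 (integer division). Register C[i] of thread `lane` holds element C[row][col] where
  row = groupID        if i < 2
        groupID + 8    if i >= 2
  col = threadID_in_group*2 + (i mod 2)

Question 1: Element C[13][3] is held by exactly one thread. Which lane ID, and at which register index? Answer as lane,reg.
21,3

r: 13->gid=5,r8=1  c: 3->tid=1,i&1=1
L=5*4+1=21  i=1*2+1=3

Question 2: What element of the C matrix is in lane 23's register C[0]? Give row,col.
23: G=5,T=3
[0] (5+0,3*2+0) = (5,6)

5,6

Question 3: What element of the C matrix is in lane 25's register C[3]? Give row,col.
14,3

lane 25: g=6 (25/4), t=1 (25%4)
i=3: r=6+8=14, c=1*2+1=3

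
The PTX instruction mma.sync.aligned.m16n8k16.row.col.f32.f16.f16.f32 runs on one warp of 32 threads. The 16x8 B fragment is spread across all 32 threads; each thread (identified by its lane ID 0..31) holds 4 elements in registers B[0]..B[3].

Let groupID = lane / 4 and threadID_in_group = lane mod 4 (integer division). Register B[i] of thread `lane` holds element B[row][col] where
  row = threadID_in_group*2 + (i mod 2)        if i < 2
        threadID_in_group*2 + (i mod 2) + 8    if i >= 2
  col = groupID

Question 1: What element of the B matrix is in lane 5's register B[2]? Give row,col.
lane 5: gid=1 (5/4), tid=1 (5%4)
i=2: r=1*2+0+8=10, c=gid=1

10,1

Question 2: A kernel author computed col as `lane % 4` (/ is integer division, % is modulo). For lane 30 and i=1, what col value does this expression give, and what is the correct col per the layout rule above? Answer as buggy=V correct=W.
`lane % 4`[30,1]->2
L=30->gid=30>>2=7, tid=30&3=2
[1]->row 2·2+1+0=5  col gid=7
col: 2 vs 7

buggy=2 correct=7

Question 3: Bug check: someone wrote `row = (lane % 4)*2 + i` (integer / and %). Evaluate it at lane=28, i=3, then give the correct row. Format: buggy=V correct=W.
buggy=3 correct=9

`(lane % 4)*2 + i`[28,3]=>3
L=28=>grp=28>>2=7, tig=28&3=0
[3]=>row 0·2+1+8=9  col grp=7
row: 3 vs 9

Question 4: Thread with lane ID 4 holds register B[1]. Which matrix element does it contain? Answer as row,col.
1,1

lane 4: g=1 (4/4), t=0 (4%4)
i=1: r=0*2+1+0=1, c=g=1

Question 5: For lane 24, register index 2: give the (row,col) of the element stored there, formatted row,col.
lane 24: gid=6 (24/4), tid=0 (24%4)
i=2: r=0*2+0+8=8, c=gid=6

8,6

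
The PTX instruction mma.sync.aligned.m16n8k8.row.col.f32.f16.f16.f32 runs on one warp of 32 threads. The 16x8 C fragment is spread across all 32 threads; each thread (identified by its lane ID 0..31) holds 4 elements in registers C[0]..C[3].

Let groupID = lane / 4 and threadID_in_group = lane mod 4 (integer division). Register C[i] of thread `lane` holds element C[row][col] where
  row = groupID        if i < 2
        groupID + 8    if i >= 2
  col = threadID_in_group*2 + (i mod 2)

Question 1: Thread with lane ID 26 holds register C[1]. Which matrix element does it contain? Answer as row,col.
lane 26: G=6 (26/4), T=2 (26%4)
i=1: r=6+0=6, c=2*2+1=5

6,5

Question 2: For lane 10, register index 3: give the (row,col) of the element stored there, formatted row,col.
lane 10->10/4=2, 10 mod 4=2
i=3  r:2+8->10  c:2·2+1->5

10,5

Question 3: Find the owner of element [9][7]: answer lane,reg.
r=9⇒gr=1,Rb=1  c=7⇒th=3,odd=1
L=1*4+3=7  i=1*2+1=3

7,3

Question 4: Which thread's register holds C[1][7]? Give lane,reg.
r: 1->gid=1,r8=0  c: 7->tid=3,i&1=1
L=1*4+3=7  i=0*2+1=1

7,1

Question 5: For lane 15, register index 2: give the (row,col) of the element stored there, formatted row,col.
11,6

lane 15: gr=3 (15/4), th=3 (15%4)
i=2: r=3+8=11, c=3*2+0=6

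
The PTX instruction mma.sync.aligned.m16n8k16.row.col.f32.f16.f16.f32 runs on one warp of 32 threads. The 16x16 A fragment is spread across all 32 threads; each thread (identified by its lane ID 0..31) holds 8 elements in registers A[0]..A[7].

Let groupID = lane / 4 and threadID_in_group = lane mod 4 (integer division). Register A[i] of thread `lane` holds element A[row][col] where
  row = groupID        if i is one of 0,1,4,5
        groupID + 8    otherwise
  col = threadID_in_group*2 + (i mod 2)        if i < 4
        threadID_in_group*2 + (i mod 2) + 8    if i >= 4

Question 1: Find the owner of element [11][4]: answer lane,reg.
r=11→G=3,rhi=1  c=4→chi=0,T=2,p=0
L=3*4+2=14  i=0*4+1*2+0=2

14,2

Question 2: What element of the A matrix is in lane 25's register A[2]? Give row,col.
14,2

25: gr=6,th=1
[2] (6+8,1*2+0+0) = (14,2)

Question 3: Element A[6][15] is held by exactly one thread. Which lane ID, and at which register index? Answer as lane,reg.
27,5

r=6⇒gr=6,Rb=0  c=15⇒Cb=1,th=3,odd=1
L=6*4+3=27  i=1*4+0*2+1=5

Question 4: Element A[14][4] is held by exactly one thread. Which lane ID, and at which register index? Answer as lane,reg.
r: 14->gid=6,r8=1  c: 4->c8=0,tid=2,i&1=0
L=6*4+2=26  i=0*4+1*2+0=2

26,2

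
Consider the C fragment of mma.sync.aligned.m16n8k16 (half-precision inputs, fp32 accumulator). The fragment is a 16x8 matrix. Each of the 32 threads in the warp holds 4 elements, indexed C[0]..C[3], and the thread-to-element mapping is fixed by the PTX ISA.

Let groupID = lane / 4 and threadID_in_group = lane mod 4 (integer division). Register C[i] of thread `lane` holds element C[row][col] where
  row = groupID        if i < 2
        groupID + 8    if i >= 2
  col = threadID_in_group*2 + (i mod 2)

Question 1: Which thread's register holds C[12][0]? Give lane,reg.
16,2

r=12→G=4,rhi=1  c=0→T=0,p=0
L=4*4+0=16  i=1*2+0=2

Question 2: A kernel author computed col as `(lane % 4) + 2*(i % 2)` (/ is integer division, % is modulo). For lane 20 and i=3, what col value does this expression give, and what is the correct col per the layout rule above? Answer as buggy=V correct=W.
`(lane % 4) + 2*(i % 2)`[20,3]->2
lane 20: g=5 (20/4), t=0 (20%4)
i=3: r=5+8=13, c=0*2+1=1
col: 2 vs 1

buggy=2 correct=1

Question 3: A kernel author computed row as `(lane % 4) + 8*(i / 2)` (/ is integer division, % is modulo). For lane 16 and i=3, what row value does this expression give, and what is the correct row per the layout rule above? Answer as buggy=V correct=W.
buggy=8 correct=12

`(lane % 4) + 8*(i / 2)`[16,3]=>8
lane 16: grp=4 (16/4), tig=0 (16%4)
i=3: r=4+8=12, c=0*2+1=1
row: 8 vs 12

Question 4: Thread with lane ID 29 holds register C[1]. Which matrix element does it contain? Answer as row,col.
7,3

L=29->g=29>>2=7, t=29&3=1
[1]->row 7+0=7  col 1·2+1=3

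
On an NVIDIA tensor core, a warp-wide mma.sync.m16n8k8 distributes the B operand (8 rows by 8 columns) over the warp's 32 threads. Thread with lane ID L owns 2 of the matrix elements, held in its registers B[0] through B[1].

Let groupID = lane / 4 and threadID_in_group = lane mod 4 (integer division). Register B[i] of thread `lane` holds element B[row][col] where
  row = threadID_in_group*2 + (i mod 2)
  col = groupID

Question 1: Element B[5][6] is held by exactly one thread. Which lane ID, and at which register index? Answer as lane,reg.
c=6->g=6  r=5->t=2,b0=1
L=6*4+2=26  i=1=1

26,1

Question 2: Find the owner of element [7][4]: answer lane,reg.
19,1

c:4=>grp=4  r:7=>tig=3,lo=1
L=4*4+3=19  i=1=1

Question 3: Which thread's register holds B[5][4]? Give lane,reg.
c=4→G=4  r=5→T=2,p=1
L=4*4+2=18  i=1=1

18,1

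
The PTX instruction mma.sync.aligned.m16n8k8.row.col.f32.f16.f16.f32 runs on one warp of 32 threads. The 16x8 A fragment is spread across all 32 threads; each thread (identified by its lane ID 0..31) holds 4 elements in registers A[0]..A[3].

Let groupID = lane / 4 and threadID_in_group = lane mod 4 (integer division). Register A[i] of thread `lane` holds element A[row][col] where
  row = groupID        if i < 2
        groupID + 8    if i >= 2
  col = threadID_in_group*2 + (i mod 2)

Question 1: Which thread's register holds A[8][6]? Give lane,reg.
r=8⇒gr=0,Rb=1  c=6⇒th=3,odd=0
L=0*4+3=3  i=1*2+0=2

3,2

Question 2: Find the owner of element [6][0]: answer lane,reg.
24,0

r: 6->gid=6,r8=0  c: 0->tid=0,i&1=0
L=6*4+0=24  i=0*2+0=0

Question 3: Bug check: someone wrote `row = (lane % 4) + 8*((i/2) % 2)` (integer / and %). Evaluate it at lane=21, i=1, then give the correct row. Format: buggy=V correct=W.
buggy=1 correct=5

`(lane % 4) + 8*((i/2) % 2)`[21,1]→1
L=21→G=21>>2=5, T=21&3=1
[1]→row 5+0=5  col 1·2+1=3
row: 1 vs 5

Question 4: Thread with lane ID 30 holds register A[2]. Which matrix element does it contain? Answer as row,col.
L=30→G=30>>2=7, T=30&3=2
[2]→row 7+8=15  col 2·2+0=4

15,4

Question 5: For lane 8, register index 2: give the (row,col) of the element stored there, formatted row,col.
10,0

8: G=2,T=0
[2] (2+8,0*2+0) = (10,0)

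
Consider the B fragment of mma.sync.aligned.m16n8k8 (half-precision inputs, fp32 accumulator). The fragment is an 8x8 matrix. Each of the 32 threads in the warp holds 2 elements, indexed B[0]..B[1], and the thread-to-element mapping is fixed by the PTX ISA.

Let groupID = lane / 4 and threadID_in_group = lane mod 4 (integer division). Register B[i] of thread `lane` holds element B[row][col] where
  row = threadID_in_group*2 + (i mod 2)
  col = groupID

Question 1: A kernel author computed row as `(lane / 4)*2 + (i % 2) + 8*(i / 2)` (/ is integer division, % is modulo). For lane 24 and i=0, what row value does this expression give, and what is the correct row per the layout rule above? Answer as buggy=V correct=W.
`(lane / 4)*2 + (i % 2) + 8*(i / 2)`[24,0]->12
lane 24->24/4=6, 24 mod 4=0
i=0  r:2·0+0->0  c:6
row: 12 vs 0

buggy=12 correct=0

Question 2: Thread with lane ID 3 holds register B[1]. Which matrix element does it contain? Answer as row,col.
7,0

lane 3: gid=0 (3/4), tid=3 (3%4)
i=1: r=3*2+1=7, c=gid=0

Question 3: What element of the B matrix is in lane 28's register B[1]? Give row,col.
L=28->g=28>>2=7, t=28&3=0
[1]->row 0·2+1=1  col g=7

1,7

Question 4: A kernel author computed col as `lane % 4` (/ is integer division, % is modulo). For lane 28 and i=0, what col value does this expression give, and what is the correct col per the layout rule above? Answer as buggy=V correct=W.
buggy=0 correct=7

`lane % 4`[28,0]->0
L=28->g=28>>2=7, t=28&3=0
[0]->row 0·2+0=0  col g=7
col: 0 vs 7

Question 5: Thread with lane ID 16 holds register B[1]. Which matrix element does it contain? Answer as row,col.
1,4

lane 16⇒16/4=4, 16 mod 4=0
i=1  r:2·0+1⇒1  c:4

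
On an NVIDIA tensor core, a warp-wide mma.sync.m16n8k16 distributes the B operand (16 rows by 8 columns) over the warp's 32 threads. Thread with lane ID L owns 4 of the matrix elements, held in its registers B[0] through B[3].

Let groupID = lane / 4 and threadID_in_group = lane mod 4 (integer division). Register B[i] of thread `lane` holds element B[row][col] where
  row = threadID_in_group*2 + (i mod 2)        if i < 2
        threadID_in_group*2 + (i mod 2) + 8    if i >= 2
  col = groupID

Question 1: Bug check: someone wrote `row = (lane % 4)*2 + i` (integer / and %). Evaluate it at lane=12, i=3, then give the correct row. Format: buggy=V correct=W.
`(lane % 4)*2 + i`[12,3]->3
12: g=3,t=0
[3] (0*2+1+8,3) = (9,3)
row: 3 vs 9

buggy=3 correct=9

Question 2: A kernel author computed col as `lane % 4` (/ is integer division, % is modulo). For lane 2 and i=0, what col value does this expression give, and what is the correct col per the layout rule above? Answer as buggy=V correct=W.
`lane % 4`[2,0]→2
lane 2→2/4=0, 2 mod 4=2
i=0  r:2·2+0+0→4  c:0
col: 2 vs 0

buggy=2 correct=0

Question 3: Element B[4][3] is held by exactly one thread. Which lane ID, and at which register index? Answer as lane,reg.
c=3->g=3  r=4->rb=0,t=2,b0=0
L=3*4+2=14  i=0*2+0=0

14,0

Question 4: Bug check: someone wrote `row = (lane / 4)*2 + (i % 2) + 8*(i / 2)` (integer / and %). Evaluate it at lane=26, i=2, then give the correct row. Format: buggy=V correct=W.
`(lane / 4)*2 + (i % 2) + 8*(i / 2)`[26,2]⇒20
L=26⇒gr=26>>2=6, th=26&3=2
[2]⇒row 2·2+0+8=12  col gr=6
row: 20 vs 12

buggy=20 correct=12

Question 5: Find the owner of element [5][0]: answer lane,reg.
c=0→G=0  r=5→rhi=0,T=2,p=1
L=0*4+2=2  i=0*2+1=1

2,1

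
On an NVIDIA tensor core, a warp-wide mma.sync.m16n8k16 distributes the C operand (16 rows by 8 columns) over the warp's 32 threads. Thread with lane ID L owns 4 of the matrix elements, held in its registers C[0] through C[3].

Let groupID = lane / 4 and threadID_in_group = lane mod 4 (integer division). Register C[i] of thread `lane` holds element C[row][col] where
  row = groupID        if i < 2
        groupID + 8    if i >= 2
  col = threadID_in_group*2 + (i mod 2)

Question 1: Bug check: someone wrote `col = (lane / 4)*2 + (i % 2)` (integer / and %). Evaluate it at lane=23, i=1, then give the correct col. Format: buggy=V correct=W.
`(lane / 4)*2 + (i % 2)`[23,1]→11
lane 23→23/4=5, 23 mod 4=3
i=1  r:5+0→5  c:2·3+1→7
col: 11 vs 7

buggy=11 correct=7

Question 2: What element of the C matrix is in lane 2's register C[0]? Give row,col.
L=2->gid=2>>2=0, tid=2&3=2
[0]->row 0+0=0  col 2·2+0=4

0,4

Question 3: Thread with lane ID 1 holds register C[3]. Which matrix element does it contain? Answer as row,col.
L=1=>grp=1>>2=0, tig=1&3=1
[3]=>row 0+8=8  col 1·2+1=3

8,3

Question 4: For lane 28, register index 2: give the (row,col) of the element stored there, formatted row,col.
15,0

lane 28: gr=7 (28/4), th=0 (28%4)
i=2: r=7+8=15, c=0*2+0=0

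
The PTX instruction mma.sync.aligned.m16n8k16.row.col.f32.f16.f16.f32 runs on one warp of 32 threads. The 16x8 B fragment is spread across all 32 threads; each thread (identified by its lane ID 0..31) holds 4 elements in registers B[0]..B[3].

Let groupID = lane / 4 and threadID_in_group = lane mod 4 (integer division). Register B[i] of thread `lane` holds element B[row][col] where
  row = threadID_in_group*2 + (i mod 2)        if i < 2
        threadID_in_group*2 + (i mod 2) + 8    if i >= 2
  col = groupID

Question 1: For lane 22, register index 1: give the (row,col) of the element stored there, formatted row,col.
lane 22: grp=5 (22/4), tig=2 (22%4)
i=1: r=2*2+1+0=5, c=grp=5

5,5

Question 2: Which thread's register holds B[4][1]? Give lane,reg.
6,0

c=1->g=1  r=4->rb=0,t=2,b0=0
L=1*4+2=6  i=0*2+0=0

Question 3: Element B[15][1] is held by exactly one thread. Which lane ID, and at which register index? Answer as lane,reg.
7,3

c=1->g=1  r=15->rb=1,t=3,b0=1
L=1*4+3=7  i=1*2+1=3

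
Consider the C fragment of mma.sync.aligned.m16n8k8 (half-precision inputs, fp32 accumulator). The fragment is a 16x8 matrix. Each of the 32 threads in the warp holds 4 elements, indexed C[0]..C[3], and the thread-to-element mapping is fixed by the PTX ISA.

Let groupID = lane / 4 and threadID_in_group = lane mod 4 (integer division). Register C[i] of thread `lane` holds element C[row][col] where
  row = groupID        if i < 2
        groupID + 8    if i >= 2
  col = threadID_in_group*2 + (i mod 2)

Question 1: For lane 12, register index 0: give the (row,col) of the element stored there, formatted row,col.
3,0

lane 12->12/4=3, 12 mod 4=0
i=0  r:3+0->3  c:2·0+0->0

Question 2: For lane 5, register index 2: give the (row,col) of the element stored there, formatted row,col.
9,2

L=5=>grp=5>>2=1, tig=5&3=1
[2]=>row 1+8=9  col 1·2+0=2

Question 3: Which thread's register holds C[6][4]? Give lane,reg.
26,0

r=6->g=6,rb=0  c=4->t=2,b0=0
L=6*4+2=26  i=0*2+0=0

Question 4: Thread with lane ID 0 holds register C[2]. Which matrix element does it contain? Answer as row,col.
0: gr=0,th=0
[2] (0+8,0*2+0) = (8,0)

8,0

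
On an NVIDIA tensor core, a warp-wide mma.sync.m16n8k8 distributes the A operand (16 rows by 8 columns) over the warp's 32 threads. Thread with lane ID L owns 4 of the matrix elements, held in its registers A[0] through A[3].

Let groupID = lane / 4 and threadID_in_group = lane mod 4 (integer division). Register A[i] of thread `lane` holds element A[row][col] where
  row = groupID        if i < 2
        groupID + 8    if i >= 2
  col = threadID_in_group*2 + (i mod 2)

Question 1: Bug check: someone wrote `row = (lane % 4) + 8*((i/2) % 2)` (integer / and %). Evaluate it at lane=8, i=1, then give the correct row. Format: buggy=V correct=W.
`(lane % 4) + 8*((i/2) % 2)`[8,1]->0
8: gid=2,tid=0
[1] (2+0,0*2+1) = (2,1)
row: 0 vs 2

buggy=0 correct=2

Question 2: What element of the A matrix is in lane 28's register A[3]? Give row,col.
28: gr=7,th=0
[3] (7+8,0*2+1) = (15,1)

15,1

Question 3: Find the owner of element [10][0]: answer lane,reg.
8,2

r=10→G=2,rhi=1  c=0→T=0,p=0
L=2*4+0=8  i=1*2+0=2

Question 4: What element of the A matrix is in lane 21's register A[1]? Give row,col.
5,3

lane 21->21/4=5, 21 mod 4=1
i=1  r:5+0->5  c:2·1+1->3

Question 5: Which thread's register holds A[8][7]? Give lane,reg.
r=8->g=0,rb=1  c=7->t=3,b0=1
L=0*4+3=3  i=1*2+1=3

3,3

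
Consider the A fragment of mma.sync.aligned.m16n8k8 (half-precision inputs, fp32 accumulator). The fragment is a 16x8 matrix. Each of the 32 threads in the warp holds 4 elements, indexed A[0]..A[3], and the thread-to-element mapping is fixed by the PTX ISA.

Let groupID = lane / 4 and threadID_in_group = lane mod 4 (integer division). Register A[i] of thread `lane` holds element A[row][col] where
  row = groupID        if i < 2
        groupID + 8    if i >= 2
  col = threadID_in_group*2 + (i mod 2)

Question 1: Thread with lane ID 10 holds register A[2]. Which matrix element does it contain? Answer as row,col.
10,4

L=10->gid=10>>2=2, tid=10&3=2
[2]->row 2+8=10  col 2·2+0=4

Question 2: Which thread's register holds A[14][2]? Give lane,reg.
r=14⇒gr=6,Rb=1  c=2⇒th=1,odd=0
L=6*4+1=25  i=1*2+0=2

25,2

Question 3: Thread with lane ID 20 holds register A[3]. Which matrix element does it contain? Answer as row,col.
13,1

lane 20: gid=5 (20/4), tid=0 (20%4)
i=3: r=5+8=13, c=0*2+1=1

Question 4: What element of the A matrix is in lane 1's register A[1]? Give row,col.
L=1⇒gr=1>>2=0, th=1&3=1
[1]⇒row 0+0=0  col 1·2+1=3

0,3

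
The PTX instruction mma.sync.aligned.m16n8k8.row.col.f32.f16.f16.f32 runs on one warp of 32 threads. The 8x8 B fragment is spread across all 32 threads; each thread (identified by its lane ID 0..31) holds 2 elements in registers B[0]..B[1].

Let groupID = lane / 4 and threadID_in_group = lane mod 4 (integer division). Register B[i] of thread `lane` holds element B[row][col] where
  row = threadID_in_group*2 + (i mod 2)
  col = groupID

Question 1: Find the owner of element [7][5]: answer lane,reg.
23,1

c=5⇒gr=5  r=7⇒th=3,odd=1
L=5*4+3=23  i=1=1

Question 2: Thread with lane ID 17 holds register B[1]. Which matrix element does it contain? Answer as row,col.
3,4

lane 17->17/4=4, 17 mod 4=1
i=1  r:2·1+1->3  c:4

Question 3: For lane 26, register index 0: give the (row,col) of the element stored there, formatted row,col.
26: grp=6,tig=2
[0] (2*2+0,6) = (4,6)

4,6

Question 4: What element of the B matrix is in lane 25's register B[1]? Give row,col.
25: gid=6,tid=1
[1] (1*2+1,6) = (3,6)

3,6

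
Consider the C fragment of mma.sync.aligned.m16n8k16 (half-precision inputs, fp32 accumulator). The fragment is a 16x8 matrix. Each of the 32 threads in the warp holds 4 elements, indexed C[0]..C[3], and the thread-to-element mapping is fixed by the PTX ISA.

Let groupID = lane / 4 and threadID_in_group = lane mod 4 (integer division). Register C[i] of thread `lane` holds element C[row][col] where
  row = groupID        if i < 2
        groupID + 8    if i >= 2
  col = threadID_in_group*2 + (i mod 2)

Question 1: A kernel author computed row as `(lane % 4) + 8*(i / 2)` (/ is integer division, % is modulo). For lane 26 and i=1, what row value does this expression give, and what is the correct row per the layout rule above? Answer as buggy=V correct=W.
buggy=2 correct=6

`(lane % 4) + 8*(i / 2)`[26,1]->2
lane 26->26/4=6, 26 mod 4=2
i=1  r:6+0->6  c:2·2+1->5
row: 2 vs 6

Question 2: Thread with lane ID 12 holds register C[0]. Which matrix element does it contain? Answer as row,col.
3,0

12: g=3,t=0
[0] (3+0,0*2+0) = (3,0)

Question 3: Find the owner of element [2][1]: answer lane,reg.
r: 2->gid=2,r8=0  c: 1->tid=0,i&1=1
L=2*4+0=8  i=0*2+1=1

8,1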